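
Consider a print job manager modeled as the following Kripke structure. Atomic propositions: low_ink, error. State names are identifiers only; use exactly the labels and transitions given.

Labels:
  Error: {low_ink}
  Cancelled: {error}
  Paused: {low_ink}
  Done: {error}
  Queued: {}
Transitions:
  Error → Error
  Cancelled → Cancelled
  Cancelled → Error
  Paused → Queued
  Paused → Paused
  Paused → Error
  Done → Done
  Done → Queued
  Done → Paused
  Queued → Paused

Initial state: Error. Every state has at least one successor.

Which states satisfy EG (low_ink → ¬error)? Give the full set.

States satisfying low_ink → ¬error: {Error, Cancelled, Paused, Done, Queued}.
States satisfying EG (low_ink → ¬error): {Error, Cancelled, Paused, Done, Queued}.

{Error, Cancelled, Paused, Done, Queued}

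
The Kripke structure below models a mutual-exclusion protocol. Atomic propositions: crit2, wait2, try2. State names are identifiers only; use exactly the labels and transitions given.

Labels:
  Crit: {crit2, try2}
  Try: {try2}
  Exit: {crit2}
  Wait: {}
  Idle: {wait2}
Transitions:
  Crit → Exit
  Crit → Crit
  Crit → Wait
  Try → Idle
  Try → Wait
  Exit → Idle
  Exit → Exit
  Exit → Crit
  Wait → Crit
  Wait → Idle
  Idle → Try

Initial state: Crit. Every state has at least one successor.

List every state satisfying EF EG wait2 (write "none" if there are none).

States satisfying EG wait2: ∅.
States satisfying EF EG wait2: ∅.

none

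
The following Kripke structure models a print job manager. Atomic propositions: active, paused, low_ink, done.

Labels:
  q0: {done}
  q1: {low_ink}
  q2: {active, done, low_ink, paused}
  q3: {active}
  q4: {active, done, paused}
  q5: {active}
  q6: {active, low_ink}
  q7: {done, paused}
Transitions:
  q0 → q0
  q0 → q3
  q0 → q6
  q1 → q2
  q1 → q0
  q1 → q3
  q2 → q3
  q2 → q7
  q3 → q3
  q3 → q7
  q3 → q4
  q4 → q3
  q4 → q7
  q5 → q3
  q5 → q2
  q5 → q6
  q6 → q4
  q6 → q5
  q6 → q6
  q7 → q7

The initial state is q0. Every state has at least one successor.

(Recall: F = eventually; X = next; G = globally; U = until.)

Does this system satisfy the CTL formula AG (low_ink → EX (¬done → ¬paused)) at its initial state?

States satisfying low_ink → EX (¬done → ¬paused): {q0, q1, q2, q3, q4, q5, q6, q7}.
States satisfying AG (low_ink → EX (¬done → ¬paused)): {q0, q1, q2, q3, q4, q5, q6, q7}.
Every state reachable from q0 satisfies low_ink → EX (¬done → ¬paused).
q0 ∈ Sat(AG (low_ink → EX (¬done → ¬paused))).

Holds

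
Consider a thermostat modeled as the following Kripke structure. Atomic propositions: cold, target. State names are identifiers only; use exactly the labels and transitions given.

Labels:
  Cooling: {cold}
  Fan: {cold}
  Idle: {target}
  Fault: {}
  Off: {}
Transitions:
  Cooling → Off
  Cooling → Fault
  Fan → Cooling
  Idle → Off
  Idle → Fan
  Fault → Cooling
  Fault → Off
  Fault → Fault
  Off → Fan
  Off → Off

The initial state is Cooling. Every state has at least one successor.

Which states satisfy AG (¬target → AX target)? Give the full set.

none

States satisfying ¬target → AX target: {Idle}.
States satisfying AG (¬target → AX target): ∅.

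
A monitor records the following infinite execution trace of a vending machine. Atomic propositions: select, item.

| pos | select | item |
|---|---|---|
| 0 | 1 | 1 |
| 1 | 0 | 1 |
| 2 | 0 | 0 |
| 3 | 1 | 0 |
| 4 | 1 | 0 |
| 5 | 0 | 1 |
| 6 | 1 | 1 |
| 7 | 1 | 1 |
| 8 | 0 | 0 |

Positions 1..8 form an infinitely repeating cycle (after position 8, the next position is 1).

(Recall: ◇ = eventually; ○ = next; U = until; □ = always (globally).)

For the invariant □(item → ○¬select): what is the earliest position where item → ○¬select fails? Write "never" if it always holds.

5

Check item → ○¬select at each position in order: 0 ✓, 1 ✓, 2 ✓, 3 ✓, 4 ✓.
At position 5 the labels are {item} and the next position 6 has {item, select}, so item → ○¬select is false there. This is the first violation.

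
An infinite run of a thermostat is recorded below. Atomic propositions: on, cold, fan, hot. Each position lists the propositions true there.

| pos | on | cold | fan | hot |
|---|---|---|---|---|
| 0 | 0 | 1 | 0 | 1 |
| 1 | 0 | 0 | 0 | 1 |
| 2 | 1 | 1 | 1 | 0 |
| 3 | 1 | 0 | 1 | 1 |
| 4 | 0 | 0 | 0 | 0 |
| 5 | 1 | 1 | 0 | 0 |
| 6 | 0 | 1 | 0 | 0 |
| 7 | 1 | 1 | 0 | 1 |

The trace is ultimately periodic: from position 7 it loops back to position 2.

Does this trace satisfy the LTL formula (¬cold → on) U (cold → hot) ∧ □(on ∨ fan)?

Walking from position 0: cold → hot first holds at position 0, and ¬cold → on holds at every earlier position along the way, so (¬cold → on) U (cold → hot) holds.
on ∨ fan must hold at every position from 0 onward. It fails at position 0, so □(on ∨ fan) is false.
At position 0: (¬cold → on) U (cold → hot) is true; □(on ∨ fan) is false; so (¬cold → on) U (cold → hot) ∧ □(on ∨ fan) is false.

No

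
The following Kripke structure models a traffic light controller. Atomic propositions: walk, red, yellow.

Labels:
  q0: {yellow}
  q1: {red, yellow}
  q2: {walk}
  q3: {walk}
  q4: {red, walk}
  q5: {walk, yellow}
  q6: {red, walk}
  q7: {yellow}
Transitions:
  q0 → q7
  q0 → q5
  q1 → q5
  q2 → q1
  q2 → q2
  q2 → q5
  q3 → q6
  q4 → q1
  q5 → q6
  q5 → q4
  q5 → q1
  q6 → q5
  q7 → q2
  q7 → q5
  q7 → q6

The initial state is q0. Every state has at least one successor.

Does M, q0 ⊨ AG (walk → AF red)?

States satisfying walk → AF red: {q0, q1, q3, q4, q5, q6, q7}.
States satisfying AG (walk → AF red): {q1, q3, q4, q5, q6}.
q2 is reachable from q0 and violates walk → AF red, so AG fails at q0.
q0 ∉ Sat(AG (walk → AF red)).

Violated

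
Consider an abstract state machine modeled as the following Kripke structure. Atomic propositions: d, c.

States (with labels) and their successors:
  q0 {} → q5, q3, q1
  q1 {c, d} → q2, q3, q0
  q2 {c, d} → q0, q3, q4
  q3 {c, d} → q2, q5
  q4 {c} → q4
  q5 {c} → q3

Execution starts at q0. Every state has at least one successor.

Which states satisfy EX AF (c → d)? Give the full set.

States satisfying AF (c → d): {q0, q1, q2, q3, q5}.
States satisfying EX AF (c → d): {q0, q1, q2, q3, q5}.

{q0, q1, q2, q3, q5}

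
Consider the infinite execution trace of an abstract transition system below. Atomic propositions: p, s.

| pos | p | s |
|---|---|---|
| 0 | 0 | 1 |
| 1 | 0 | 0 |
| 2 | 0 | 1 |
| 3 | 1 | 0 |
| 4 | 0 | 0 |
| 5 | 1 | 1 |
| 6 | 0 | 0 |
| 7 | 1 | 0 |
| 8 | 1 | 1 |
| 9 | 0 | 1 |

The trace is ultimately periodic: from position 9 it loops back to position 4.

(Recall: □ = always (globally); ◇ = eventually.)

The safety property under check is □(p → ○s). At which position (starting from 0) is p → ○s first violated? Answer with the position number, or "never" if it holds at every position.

3

Check p → ○s at each position in order: 0 ✓, 1 ✓, 2 ✓.
At position 3 the labels are {p} and the next position 4 has {}, so p → ○s is false there. This is the first violation.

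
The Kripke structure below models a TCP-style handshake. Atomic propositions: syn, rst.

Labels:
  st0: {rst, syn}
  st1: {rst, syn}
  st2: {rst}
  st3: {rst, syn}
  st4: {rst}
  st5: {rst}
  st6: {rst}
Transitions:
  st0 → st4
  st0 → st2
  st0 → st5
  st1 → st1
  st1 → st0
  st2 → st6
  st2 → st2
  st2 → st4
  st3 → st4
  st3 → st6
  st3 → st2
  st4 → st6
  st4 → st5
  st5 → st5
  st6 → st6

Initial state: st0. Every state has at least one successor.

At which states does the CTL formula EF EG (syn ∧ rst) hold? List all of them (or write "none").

States satisfying EG (syn ∧ rst): {st1}.
States satisfying EF EG (syn ∧ rst): {st1}.

{st1}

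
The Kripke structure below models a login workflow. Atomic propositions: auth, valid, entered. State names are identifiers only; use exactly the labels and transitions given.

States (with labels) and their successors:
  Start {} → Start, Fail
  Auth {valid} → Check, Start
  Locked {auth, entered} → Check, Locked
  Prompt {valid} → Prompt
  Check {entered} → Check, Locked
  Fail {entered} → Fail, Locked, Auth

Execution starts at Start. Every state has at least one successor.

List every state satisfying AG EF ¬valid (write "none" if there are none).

States satisfying EF ¬valid: {Start, Auth, Locked, Check, Fail}.
States satisfying AG EF ¬valid: {Start, Auth, Locked, Check, Fail}.

{Start, Auth, Locked, Check, Fail}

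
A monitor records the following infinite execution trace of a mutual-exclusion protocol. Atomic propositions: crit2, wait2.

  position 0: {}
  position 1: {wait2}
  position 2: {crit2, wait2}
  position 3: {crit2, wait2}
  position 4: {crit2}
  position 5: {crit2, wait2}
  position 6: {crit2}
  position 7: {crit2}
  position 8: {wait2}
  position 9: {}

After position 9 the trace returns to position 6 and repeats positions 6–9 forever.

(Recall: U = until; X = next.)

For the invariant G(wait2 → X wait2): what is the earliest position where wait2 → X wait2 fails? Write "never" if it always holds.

3

Check wait2 → X wait2 at each position in order: 0 ✓, 1 ✓, 2 ✓.
At position 3 the labels are {crit2, wait2} and the next position 4 has {crit2}, so wait2 → X wait2 is false there. This is the first violation.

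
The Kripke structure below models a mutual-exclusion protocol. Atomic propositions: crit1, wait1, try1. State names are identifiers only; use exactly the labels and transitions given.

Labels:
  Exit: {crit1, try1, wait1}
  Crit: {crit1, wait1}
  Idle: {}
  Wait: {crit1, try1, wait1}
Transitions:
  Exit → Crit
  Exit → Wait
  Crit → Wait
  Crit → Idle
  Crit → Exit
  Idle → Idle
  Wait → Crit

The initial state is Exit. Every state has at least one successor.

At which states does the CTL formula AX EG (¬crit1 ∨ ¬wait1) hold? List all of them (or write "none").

{Idle}

States satisfying EG (¬crit1 ∨ ¬wait1): {Idle}.
States satisfying AX EG (¬crit1 ∨ ¬wait1): {Idle}.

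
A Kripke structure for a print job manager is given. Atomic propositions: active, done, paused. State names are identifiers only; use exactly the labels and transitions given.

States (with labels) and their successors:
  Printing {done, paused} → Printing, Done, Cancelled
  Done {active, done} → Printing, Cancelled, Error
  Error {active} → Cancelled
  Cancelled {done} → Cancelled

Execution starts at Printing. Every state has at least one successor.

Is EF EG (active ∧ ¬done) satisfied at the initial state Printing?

Violated

States satisfying EG (active ∧ ¬done): ∅.
States satisfying EF EG (active ∧ ¬done): ∅.
No suitable path/successor from Printing witnesses the formula.
Printing ∉ Sat(EF EG (active ∧ ¬done)).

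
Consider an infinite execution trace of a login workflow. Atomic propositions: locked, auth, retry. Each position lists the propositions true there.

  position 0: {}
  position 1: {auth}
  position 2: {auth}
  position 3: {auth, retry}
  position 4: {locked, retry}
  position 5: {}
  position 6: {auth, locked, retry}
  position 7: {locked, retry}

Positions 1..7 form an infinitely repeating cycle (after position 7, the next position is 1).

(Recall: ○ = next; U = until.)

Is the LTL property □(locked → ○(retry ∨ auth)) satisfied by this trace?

Does not hold

locked → ○(retry ∨ auth) must hold at every position from 0 onward. It fails at position 4, so □(locked → ○(retry ∨ auth)) is false.
Positions where locked holds: 4, 6, 7.
Check ○(retry ∨ auth) at each: 4→fails, 6→ok, 7→ok.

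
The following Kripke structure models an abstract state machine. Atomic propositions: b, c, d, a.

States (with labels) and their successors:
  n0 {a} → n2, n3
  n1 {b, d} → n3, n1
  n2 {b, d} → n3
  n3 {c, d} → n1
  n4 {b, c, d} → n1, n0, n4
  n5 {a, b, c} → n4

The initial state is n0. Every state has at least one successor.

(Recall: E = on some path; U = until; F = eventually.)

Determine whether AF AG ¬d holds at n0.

States satisfying AG ¬d: ∅.
States satisfying AF AG ¬d: ∅.
There is a path from n0 along which AG ¬d never holds.
n0 ∉ Sat(AF AG ¬d).

No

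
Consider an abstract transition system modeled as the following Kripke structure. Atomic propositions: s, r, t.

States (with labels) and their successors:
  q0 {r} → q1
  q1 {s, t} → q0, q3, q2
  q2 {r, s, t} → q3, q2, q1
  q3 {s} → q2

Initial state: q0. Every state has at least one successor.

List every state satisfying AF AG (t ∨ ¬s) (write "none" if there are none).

States satisfying AG (t ∨ ¬s): ∅.
States satisfying AF AG (t ∨ ¬s): ∅.

none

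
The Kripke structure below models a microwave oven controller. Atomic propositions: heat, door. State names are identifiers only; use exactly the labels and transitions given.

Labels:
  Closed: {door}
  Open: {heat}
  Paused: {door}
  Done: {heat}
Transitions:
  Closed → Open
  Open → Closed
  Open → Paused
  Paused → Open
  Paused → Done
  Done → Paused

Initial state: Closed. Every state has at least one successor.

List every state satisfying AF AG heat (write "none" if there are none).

States satisfying AG heat: ∅.
States satisfying AF AG heat: ∅.

none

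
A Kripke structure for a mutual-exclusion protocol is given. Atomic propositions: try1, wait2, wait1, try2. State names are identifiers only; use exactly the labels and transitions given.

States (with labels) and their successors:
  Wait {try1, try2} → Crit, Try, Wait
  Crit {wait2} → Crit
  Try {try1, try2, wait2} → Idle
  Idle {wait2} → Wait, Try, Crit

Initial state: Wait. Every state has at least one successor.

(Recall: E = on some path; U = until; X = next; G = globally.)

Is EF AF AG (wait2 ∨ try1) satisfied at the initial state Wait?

States satisfying AF AG (wait2 ∨ try1): {Wait, Crit, Try, Idle}.
States satisfying EF AF AG (wait2 ∨ try1): {Wait, Crit, Try, Idle}.
Some path from Wait reaches a state where AF AG (wait2 ∨ try1) holds.
Wait ∈ Sat(EF AF AG (wait2 ∨ try1)).

Yes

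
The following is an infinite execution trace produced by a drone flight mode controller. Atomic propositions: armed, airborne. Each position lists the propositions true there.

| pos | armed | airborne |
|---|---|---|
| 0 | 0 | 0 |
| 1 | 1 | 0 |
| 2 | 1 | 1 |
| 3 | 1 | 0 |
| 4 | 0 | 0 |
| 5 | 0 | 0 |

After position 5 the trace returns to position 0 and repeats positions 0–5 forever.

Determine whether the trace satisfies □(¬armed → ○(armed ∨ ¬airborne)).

¬armed → ○(armed ∨ ¬airborne) holds at every position 0..5, and those are all positions ever visited, so □(¬armed → ○(armed ∨ ¬airborne)) holds.
Positions where ¬armed holds: 0, 4, 5.
Check ○(armed ∨ ¬airborne) at each: 0→ok, 4→ok, 5→ok.

Satisfied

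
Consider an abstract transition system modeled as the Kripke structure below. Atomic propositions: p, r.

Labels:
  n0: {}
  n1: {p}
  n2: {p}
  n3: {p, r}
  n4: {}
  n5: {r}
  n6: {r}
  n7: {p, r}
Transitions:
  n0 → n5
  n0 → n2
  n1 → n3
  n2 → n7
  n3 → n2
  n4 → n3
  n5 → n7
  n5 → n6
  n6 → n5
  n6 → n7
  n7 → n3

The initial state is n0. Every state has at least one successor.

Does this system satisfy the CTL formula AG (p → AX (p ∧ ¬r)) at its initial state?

Does not hold

States satisfying p → AX (p ∧ ¬r): {n0, n3, n4, n5, n6}.
States satisfying AG (p → AX (p ∧ ¬r)): ∅.
n2 is reachable from n0 and violates p → AX (p ∧ ¬r), so AG fails at n0.
n0 ∉ Sat(AG (p → AX (p ∧ ¬r))).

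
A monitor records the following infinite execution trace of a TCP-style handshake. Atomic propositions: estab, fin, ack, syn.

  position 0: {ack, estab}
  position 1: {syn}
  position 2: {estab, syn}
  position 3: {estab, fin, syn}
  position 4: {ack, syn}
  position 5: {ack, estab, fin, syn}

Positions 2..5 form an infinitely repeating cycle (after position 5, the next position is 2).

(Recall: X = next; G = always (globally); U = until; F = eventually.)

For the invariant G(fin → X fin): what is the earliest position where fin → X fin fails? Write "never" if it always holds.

Check fin → X fin at each position in order: 0 ✓, 1 ✓, 2 ✓.
At position 3 the labels are {estab, fin, syn} and the next position 4 has {ack, syn}, so fin → X fin is false there. This is the first violation.

3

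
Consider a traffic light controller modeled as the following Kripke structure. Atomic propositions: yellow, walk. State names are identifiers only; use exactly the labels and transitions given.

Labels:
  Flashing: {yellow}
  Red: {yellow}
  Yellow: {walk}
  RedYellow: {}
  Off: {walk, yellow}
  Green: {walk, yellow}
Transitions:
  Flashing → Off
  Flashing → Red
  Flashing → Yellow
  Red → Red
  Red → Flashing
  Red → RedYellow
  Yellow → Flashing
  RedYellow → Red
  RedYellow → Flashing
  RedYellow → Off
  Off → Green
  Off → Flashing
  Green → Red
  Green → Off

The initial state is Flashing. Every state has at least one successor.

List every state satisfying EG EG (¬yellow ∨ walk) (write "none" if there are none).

States satisfying EG (¬yellow ∨ walk): {RedYellow, Off, Green}.
States satisfying EG EG (¬yellow ∨ walk): {RedYellow, Off, Green}.

{RedYellow, Off, Green}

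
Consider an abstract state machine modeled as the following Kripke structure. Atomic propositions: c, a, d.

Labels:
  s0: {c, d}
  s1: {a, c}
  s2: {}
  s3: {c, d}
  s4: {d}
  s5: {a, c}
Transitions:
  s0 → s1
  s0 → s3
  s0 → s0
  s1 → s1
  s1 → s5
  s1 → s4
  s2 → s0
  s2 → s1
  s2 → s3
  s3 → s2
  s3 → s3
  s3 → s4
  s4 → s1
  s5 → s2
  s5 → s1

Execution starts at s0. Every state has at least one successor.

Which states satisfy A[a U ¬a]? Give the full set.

States satisfying a: {s1, s5}.
States satisfying ¬a: {s0, s2, s3, s4}.
States satisfying A[a U ¬a]: {s0, s2, s3, s4}.

{s0, s2, s3, s4}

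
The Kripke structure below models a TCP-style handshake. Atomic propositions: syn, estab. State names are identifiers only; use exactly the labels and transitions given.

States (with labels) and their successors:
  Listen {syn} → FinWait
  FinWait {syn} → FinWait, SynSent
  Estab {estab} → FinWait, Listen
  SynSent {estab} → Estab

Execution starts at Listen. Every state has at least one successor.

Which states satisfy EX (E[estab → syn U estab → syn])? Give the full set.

States satisfying E[estab → syn U estab → syn]: {Listen, FinWait}.
States satisfying EX (E[estab → syn U estab → syn]): {Listen, FinWait, Estab}.

{Listen, FinWait, Estab}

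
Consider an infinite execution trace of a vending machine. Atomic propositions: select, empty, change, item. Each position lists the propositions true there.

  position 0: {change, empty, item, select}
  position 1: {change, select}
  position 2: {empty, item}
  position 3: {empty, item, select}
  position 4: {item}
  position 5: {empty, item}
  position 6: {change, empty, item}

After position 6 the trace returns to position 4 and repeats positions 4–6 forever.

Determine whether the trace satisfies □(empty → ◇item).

Yes

empty → ◇item holds at every position 0..6, and those are all positions ever visited, so □(empty → ◇item) holds.
Positions where empty holds: 0, 2, 3, 5, 6.
Check ◇item at each: 0→ok, 2→ok, 3→ok, 5→ok, 6→ok.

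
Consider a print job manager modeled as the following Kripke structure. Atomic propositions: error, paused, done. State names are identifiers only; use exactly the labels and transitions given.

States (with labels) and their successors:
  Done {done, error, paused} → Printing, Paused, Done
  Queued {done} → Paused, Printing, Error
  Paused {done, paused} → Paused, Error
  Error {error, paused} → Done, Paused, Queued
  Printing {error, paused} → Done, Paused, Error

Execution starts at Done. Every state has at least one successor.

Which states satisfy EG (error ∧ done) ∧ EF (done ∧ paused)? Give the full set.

States satisfying error ∧ done: {Done}.
States satisfying EG (error ∧ done): {Done}.
States satisfying done ∧ paused: {Done, Paused}.
States satisfying EF (done ∧ paused): {Done, Queued, Paused, Error, Printing}.
States satisfying EG (error ∧ done) ∧ EF (done ∧ paused): {Done}.

{Done}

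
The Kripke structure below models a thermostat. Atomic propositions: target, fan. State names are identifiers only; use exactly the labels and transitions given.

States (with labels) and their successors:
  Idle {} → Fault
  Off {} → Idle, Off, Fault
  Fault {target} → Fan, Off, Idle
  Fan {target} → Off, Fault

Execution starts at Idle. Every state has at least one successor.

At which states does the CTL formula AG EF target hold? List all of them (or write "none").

States satisfying EF target: {Idle, Off, Fault, Fan}.
States satisfying AG EF target: {Idle, Off, Fault, Fan}.

{Idle, Off, Fault, Fan}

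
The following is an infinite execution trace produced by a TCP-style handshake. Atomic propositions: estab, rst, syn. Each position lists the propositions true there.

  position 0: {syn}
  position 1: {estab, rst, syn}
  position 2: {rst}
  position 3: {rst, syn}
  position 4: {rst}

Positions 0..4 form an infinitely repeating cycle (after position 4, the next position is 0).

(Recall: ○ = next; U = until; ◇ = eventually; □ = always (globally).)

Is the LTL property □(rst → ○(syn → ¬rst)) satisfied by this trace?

rst → ○(syn → ¬rst) must hold at every position from 0 onward. It fails at position 2, so □(rst → ○(syn → ¬rst)) is false.
Positions where rst holds: 1, 2, 3, 4.
Check ○(syn → ¬rst) at each: 1→ok, 2→fails, 3→ok, 4→ok.

No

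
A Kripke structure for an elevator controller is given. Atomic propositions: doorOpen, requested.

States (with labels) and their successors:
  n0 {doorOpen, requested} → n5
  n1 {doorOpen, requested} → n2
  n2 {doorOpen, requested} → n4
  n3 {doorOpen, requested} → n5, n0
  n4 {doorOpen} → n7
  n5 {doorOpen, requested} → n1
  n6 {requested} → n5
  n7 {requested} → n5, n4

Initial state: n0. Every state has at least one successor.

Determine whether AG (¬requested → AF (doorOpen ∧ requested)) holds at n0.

Does not hold

States satisfying ¬requested → AF (doorOpen ∧ requested): {n0, n1, n2, n3, n5, n6, n7}.
States satisfying AG (¬requested → AF (doorOpen ∧ requested)): ∅.
n4 is reachable from n0 and violates ¬requested → AF (doorOpen ∧ requested), so AG fails at n0.
n0 ∉ Sat(AG (¬requested → AF (doorOpen ∧ requested))).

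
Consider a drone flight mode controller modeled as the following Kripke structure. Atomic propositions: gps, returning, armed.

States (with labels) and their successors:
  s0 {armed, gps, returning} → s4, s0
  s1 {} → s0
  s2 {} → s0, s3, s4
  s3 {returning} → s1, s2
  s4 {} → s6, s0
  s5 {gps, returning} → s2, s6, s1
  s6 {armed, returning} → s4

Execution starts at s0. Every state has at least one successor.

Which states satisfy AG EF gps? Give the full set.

{s0, s1, s2, s3, s4, s5, s6}

States satisfying EF gps: {s0, s1, s2, s3, s4, s5, s6}.
States satisfying AG EF gps: {s0, s1, s2, s3, s4, s5, s6}.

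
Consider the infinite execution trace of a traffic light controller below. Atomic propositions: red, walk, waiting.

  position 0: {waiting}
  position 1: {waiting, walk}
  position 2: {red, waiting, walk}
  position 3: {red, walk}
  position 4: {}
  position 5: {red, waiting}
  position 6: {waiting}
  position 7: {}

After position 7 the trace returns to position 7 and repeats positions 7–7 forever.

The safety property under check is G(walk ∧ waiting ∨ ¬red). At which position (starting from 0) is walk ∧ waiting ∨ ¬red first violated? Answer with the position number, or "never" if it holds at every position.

3

Check walk ∧ waiting ∨ ¬red at each position in order: 0 ✓, 1 ✓, 2 ✓.
At position 3 the labels are {red, walk}, so walk ∧ waiting ∨ ¬red is false there. This is the first violation.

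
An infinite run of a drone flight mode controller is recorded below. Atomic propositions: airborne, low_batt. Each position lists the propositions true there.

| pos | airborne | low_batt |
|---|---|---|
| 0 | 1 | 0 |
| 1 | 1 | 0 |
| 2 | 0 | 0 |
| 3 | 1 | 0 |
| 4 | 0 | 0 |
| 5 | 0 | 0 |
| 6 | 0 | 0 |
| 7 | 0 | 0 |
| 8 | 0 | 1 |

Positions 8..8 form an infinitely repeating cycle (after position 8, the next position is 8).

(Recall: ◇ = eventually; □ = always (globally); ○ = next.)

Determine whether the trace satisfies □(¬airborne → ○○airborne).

No

¬airborne → ○○airborne must hold at every position from 0 onward. It fails at position 2, so □(¬airborne → ○○airborne) is false.
Positions where ¬airborne holds: 2, 4, 5, 6, 7, 8.
Check ○○airborne at each: 2→fails, 4→fails, 5→fails, 6→fails, 7→fails, 8→fails.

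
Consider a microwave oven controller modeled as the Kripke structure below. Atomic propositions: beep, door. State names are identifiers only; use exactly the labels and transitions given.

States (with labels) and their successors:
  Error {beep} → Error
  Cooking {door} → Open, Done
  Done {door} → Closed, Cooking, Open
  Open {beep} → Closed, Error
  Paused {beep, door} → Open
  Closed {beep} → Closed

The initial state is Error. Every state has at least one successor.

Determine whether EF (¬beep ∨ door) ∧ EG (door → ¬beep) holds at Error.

Violated

States satisfying ¬beep ∨ door: {Cooking, Done, Paused}.
States satisfying EF (¬beep ∨ door): {Cooking, Done, Paused}.
States satisfying door → ¬beep: {Error, Cooking, Done, Open, Closed}.
States satisfying EG (door → ¬beep): {Error, Cooking, Done, Open, Closed}.
States satisfying EF (¬beep ∨ door) ∧ EG (door → ¬beep): {Cooking, Done}.
Error ∉ Sat(EF (¬beep ∨ door) ∧ EG (door → ¬beep)).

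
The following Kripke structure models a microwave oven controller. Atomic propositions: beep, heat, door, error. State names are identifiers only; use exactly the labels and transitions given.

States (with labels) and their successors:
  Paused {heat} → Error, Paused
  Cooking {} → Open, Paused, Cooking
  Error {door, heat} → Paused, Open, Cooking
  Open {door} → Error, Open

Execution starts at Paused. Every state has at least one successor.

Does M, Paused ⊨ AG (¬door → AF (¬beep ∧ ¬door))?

Yes

States satisfying ¬door → AF (¬beep ∧ ¬door): {Paused, Cooking, Error, Open}.
States satisfying AG (¬door → AF (¬beep ∧ ¬door)): {Paused, Cooking, Error, Open}.
Every state reachable from Paused satisfies ¬door → AF (¬beep ∧ ¬door).
Paused ∈ Sat(AG (¬door → AF (¬beep ∧ ¬door))).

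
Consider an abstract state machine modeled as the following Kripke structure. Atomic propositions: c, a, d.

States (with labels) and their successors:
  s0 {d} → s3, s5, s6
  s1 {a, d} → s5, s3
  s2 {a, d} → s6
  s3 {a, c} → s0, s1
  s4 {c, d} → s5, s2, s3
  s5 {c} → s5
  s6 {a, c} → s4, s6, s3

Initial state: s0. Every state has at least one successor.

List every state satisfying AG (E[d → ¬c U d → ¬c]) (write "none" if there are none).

{s5}

States satisfying E[d → ¬c U d → ¬c]: {s0, s1, s2, s3, s5, s6}.
States satisfying AG (E[d → ¬c U d → ¬c]): {s5}.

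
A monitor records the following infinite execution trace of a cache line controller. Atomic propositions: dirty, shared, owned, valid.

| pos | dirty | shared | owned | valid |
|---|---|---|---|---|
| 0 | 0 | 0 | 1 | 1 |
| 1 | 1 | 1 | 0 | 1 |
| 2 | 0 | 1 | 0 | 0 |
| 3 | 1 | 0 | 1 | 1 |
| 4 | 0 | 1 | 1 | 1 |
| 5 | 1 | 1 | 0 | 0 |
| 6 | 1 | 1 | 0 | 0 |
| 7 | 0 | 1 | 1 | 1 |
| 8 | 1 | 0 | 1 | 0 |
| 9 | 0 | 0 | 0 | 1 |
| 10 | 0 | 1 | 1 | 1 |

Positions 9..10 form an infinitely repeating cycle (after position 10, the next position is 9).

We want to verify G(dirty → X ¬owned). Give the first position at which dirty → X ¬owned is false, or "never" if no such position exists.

Check dirty → X ¬owned at each position in order: 0 ✓, 1 ✓, 2 ✓.
At position 3 the labels are {dirty, owned, valid} and the next position 4 has {owned, shared, valid}, so dirty → X ¬owned is false there. This is the first violation.

3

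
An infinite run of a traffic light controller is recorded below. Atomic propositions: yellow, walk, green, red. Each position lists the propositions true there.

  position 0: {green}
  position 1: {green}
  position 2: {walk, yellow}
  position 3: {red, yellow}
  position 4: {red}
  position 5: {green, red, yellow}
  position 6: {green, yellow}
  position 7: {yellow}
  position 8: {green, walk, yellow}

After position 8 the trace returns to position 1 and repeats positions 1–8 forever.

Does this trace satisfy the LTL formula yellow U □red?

Does not hold

Walking from position 0: at position 0, □red has not yet held and yellow fails, so yellow U □red is false.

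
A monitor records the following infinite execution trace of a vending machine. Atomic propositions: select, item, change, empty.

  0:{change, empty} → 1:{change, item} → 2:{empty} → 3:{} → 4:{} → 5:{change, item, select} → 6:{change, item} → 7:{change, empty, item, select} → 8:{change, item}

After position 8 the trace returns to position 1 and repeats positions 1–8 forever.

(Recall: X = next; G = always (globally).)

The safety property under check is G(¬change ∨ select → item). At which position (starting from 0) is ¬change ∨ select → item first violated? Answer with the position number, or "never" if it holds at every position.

2

Check ¬change ∨ select → item at each position in order: 0 ✓, 1 ✓.
At position 2 the labels are {empty}, so ¬change ∨ select → item is false there. This is the first violation.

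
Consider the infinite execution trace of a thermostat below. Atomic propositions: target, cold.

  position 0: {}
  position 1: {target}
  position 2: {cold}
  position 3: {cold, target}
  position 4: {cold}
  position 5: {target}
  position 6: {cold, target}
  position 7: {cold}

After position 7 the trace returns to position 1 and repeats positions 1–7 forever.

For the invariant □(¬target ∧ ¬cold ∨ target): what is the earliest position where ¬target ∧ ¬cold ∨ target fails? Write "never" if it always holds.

2

Check ¬target ∧ ¬cold ∨ target at each position in order: 0 ✓, 1 ✓.
At position 2 the labels are {cold}, so ¬target ∧ ¬cold ∨ target is false there. This is the first violation.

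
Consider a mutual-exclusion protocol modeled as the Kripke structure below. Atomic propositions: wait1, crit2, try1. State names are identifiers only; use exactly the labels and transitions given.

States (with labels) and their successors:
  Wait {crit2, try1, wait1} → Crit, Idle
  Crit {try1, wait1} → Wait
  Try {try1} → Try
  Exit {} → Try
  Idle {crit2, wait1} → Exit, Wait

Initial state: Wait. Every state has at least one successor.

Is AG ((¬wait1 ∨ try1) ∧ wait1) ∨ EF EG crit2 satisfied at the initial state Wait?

Satisfied

States satisfying (¬wait1 ∨ try1) ∧ wait1: {Wait, Crit}.
States satisfying AG ((¬wait1 ∨ try1) ∧ wait1): ∅.
States satisfying EG crit2: {Wait, Idle}.
States satisfying EF EG crit2: {Wait, Crit, Idle}.
States satisfying AG ((¬wait1 ∨ try1) ∧ wait1) ∨ EF EG crit2: {Wait, Crit, Idle}.
Wait ∈ Sat(AG ((¬wait1 ∨ try1) ∧ wait1) ∨ EF EG crit2).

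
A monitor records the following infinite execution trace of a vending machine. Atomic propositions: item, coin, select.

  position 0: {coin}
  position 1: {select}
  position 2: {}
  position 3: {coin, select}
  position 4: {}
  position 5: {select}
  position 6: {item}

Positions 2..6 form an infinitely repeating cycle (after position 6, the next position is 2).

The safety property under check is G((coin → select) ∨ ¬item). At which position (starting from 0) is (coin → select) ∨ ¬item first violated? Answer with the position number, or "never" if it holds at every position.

never

(coin → select) ∨ ¬item holds at every position 0..6, and those are all the positions the trace ever visits, so the invariant G((coin → select) ∨ ¬item) is never violated.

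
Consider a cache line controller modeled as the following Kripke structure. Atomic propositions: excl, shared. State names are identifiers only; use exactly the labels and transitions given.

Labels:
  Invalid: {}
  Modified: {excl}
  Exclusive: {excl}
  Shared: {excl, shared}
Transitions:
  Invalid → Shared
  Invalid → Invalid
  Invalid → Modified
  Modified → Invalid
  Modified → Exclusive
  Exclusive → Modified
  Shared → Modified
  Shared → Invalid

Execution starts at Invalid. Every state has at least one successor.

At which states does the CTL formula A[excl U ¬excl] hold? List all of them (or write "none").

{Invalid}

States satisfying excl: {Modified, Exclusive, Shared}.
States satisfying ¬excl: {Invalid}.
States satisfying A[excl U ¬excl]: {Invalid}.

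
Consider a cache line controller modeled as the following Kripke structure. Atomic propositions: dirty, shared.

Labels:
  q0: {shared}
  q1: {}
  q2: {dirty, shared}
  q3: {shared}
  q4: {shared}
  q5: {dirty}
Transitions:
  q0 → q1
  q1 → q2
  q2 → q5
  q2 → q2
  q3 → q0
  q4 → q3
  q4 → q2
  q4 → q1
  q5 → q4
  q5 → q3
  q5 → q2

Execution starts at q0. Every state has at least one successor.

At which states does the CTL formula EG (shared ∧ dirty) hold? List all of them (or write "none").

{q2}

States satisfying shared ∧ dirty: {q2}.
States satisfying EG (shared ∧ dirty): {q2}.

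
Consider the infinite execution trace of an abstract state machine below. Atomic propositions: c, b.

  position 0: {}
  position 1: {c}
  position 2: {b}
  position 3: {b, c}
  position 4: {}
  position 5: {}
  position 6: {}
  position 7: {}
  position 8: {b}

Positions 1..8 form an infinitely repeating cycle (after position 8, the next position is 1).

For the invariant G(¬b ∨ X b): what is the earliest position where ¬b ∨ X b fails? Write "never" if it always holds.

3

Check ¬b ∨ X b at each position in order: 0 ✓, 1 ✓, 2 ✓.
At position 3 the labels are {b, c} and the next position 4 has {}, so ¬b ∨ X b is false there. This is the first violation.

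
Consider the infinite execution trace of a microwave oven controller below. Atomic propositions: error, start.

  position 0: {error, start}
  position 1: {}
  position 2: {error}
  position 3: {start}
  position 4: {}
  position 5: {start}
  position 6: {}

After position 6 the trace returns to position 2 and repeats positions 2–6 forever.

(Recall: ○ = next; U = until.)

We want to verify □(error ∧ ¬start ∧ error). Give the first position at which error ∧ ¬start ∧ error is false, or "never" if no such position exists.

At position 0 the labels are {error, start}, so error ∧ ¬start ∧ error is false there. This is the first violation.

0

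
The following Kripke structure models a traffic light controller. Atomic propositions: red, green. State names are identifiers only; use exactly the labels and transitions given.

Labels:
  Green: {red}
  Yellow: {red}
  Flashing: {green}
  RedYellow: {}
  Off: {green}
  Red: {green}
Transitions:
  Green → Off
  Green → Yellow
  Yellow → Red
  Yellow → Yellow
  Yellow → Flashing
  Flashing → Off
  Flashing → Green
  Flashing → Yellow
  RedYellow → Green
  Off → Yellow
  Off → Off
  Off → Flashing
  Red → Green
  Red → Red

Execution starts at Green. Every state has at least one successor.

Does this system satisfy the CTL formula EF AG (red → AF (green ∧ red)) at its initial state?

States satisfying AG (red → AF (green ∧ red)): ∅.
States satisfying EF AG (red → AF (green ∧ red)): ∅.
No suitable path/successor from Green witnesses the formula.
Green ∉ Sat(EF AG (red → AF (green ∧ red))).

No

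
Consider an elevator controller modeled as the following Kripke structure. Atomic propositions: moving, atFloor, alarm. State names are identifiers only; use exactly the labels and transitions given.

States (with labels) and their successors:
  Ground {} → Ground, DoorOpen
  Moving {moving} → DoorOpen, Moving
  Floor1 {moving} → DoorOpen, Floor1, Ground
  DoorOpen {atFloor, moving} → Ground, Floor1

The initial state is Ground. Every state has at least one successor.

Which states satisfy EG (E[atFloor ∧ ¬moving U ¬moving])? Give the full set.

States satisfying E[atFloor ∧ ¬moving U ¬moving]: {Ground}.
States satisfying EG (E[atFloor ∧ ¬moving U ¬moving]): {Ground}.

{Ground}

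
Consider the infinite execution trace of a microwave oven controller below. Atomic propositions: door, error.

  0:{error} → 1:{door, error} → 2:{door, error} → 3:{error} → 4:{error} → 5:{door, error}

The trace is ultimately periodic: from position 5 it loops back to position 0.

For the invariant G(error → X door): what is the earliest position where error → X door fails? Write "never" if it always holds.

2

Check error → X door at each position in order: 0 ✓, 1 ✓.
At position 2 the labels are {door, error} and the next position 3 has {error}, so error → X door is false there. This is the first violation.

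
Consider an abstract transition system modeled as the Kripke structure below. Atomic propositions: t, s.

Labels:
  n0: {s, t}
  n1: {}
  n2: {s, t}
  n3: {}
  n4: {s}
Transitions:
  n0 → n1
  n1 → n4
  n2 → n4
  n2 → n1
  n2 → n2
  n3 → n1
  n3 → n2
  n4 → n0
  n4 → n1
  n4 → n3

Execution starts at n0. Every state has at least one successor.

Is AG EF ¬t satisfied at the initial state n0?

Holds

States satisfying EF ¬t: {n0, n1, n2, n3, n4}.
States satisfying AG EF ¬t: {n0, n1, n2, n3, n4}.
Every state reachable from n0 satisfies EF ¬t.
n0 ∈ Sat(AG EF ¬t).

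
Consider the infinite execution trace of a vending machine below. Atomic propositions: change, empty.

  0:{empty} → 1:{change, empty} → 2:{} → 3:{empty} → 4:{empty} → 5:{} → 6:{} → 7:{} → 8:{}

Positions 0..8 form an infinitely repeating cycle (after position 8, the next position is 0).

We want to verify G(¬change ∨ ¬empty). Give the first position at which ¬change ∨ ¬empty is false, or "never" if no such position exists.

Check ¬change ∨ ¬empty at each position in order: 0 ✓.
At position 1 the labels are {change, empty}, so ¬change ∨ ¬empty is false there. This is the first violation.

1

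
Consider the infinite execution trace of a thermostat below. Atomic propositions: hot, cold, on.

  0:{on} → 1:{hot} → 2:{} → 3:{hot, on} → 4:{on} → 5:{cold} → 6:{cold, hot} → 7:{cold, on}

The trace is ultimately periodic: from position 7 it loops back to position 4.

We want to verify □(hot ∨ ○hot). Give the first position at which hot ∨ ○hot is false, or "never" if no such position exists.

Check hot ∨ ○hot at each position in order: 0 ✓, 1 ✓, 2 ✓, 3 ✓.
At position 4 the labels are {on} and the next position 5 has {cold}, so hot ∨ ○hot is false there. This is the first violation.

4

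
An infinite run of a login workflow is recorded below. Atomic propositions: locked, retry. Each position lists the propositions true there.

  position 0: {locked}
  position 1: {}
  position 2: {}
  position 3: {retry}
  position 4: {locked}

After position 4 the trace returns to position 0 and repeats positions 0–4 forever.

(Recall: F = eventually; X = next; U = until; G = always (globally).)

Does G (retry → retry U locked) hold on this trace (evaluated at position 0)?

Holds

retry → retry U locked holds at every position 0..4, and those are all positions ever visited, so G (retry → retry U locked) holds.
Positions where retry holds: 3.
Check retry U locked at each: 3→ok.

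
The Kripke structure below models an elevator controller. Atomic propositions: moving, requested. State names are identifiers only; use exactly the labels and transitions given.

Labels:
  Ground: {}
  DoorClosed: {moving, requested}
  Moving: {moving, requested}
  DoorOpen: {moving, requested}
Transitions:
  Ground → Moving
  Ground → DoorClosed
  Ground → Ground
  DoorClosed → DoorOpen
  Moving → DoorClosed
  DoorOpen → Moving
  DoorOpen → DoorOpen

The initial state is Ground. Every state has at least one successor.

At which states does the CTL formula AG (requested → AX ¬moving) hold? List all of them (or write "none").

States satisfying requested → AX ¬moving: {Ground}.
States satisfying AG (requested → AX ¬moving): ∅.

none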